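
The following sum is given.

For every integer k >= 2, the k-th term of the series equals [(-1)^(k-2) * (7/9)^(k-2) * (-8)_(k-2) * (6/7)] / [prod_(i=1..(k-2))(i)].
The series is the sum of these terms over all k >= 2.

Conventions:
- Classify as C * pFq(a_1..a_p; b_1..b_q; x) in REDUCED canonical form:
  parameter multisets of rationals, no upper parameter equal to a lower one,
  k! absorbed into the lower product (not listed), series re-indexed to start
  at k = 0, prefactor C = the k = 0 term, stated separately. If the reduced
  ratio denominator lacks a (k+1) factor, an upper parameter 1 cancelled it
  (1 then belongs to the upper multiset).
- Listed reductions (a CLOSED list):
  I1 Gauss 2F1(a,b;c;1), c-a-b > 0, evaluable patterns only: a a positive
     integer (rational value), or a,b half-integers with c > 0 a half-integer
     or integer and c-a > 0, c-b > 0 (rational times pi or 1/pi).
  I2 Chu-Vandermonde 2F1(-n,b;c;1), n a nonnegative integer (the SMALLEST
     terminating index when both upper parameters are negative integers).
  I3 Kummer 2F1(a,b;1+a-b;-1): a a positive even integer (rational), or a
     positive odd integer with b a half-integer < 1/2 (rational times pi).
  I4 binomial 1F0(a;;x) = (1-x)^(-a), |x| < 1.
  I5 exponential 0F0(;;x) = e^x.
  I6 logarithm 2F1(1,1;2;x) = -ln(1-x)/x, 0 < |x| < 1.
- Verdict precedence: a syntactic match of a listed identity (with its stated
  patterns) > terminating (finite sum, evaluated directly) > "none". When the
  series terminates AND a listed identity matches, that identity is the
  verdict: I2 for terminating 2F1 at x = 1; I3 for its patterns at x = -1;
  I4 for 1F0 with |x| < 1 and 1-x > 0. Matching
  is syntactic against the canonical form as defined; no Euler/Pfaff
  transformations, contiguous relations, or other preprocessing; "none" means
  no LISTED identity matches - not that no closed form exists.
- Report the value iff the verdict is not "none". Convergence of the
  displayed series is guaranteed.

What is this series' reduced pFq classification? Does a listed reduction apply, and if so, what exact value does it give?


With C = 6/7: the canonical form is 1F0(-8; -; -7/9). Verdict at x = -7/9: the binomial series (I4) matches (the 1F0 binomial series: exponent 8, x = -7/9). Its exact value is 8589934592/100442349.

Key step: t_0 = 6/7 here, and the product of the first k integers (C = 6/7, x = -7/9) is k!.
Step ratio: r(k) = (-7/9) * (k-8) / [(k+1)] - rational in k, leading ratio (-7/9); with t_0 = 6/7, classification follows.


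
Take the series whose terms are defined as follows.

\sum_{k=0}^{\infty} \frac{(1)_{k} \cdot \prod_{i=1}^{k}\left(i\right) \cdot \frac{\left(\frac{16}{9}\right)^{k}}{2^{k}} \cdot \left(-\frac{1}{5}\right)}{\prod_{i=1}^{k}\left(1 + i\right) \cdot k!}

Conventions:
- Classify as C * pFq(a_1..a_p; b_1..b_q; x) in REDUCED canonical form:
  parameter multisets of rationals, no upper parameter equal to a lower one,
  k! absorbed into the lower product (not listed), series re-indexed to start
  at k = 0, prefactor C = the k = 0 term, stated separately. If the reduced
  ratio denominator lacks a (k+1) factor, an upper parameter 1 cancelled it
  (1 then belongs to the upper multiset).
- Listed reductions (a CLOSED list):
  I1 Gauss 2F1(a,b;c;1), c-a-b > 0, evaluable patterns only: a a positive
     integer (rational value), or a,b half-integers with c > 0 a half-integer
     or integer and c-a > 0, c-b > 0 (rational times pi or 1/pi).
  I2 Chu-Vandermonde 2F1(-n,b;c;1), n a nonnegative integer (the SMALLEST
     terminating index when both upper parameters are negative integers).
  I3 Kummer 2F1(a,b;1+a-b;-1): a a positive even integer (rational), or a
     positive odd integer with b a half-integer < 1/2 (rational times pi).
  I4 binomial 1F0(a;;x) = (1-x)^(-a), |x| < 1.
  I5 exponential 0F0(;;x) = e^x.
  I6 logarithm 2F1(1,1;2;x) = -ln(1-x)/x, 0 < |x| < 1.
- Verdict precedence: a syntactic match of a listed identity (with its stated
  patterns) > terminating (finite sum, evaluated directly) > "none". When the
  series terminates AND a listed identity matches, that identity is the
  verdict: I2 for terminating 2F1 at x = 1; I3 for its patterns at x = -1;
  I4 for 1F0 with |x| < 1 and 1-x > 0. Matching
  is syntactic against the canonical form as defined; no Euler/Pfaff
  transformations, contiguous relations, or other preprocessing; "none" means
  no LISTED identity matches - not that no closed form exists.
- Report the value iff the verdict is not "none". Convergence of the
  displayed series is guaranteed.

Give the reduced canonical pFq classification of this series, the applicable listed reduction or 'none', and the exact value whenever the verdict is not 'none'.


The tell: t_0 being -\frac{1}{5}, the running product (C = -1/5) telescopes to a rising factorial.
Step ratio: r(k) = \frac{8}{9} * (k+1) (k+1) / [(k+2) (k+1)] - poly over poly, x = \frac{8}{9} from leading terms; C = -\frac{1}{5} at k = 0.

The series (x = \frac{8}{9}) is 2F1: upper {1, 1}, lower {2}, prefactor -\frac{1}{5}. Verdict: logarithm (I6) applies (the logarithm: parameters (1,1;2), x = \frac{8}{9}). Its exact value is \frac{9}{40} \cdot \ln\left(\frac{1}{9}\right).


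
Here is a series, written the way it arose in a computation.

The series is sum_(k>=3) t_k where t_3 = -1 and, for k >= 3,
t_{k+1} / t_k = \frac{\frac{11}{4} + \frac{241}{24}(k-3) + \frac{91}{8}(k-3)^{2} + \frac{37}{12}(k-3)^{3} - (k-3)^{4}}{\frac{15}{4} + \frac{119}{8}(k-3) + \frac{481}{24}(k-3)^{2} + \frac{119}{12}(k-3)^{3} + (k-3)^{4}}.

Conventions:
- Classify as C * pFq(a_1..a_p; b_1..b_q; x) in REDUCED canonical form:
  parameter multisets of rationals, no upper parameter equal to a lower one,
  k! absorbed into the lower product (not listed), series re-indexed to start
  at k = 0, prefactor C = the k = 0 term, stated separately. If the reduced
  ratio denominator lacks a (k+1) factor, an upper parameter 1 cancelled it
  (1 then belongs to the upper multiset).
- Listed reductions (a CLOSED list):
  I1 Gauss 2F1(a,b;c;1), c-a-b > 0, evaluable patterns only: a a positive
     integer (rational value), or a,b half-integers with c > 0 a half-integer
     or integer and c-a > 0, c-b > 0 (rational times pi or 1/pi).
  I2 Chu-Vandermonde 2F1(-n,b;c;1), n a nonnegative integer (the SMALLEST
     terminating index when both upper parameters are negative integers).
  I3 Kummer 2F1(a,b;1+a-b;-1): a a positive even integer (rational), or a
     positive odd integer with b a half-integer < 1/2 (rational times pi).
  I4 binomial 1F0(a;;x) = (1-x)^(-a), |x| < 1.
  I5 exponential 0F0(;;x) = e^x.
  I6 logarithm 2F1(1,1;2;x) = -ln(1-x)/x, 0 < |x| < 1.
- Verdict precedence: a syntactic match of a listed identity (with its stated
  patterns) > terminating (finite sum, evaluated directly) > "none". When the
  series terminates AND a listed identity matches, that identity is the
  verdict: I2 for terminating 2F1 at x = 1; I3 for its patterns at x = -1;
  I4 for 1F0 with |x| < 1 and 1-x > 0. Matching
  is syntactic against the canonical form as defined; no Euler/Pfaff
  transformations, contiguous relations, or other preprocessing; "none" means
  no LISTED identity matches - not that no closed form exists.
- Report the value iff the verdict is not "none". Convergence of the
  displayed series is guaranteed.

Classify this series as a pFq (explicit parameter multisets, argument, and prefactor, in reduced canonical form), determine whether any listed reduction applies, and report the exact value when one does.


Prefactor -1, argument -1: 2F1 with upper {-\frac{11}{2}, 1} over lower {\frac{15}{2}}. Verdict: the Kummer evaluation I3 matches (x = -1; c = \frac{15}{2} equals 1+a-b for upper {-\frac{11}{2}, 1}: listed pattern). Its exact value is \left(-\frac{3003}{4096}\right) \cdot \pi.

First insight: t_0 = -1 here, and factor the ratio over Q (C = -1, x = -1): negated roots = parameters.
Consecutive-term ratio: r(k) = -1 * (k-\frac{11}{2}) (k+1) / [(k+\frac{15}{2}) (k+1)] - rational in k. x = -1; t_0 = -1; negate the roots.


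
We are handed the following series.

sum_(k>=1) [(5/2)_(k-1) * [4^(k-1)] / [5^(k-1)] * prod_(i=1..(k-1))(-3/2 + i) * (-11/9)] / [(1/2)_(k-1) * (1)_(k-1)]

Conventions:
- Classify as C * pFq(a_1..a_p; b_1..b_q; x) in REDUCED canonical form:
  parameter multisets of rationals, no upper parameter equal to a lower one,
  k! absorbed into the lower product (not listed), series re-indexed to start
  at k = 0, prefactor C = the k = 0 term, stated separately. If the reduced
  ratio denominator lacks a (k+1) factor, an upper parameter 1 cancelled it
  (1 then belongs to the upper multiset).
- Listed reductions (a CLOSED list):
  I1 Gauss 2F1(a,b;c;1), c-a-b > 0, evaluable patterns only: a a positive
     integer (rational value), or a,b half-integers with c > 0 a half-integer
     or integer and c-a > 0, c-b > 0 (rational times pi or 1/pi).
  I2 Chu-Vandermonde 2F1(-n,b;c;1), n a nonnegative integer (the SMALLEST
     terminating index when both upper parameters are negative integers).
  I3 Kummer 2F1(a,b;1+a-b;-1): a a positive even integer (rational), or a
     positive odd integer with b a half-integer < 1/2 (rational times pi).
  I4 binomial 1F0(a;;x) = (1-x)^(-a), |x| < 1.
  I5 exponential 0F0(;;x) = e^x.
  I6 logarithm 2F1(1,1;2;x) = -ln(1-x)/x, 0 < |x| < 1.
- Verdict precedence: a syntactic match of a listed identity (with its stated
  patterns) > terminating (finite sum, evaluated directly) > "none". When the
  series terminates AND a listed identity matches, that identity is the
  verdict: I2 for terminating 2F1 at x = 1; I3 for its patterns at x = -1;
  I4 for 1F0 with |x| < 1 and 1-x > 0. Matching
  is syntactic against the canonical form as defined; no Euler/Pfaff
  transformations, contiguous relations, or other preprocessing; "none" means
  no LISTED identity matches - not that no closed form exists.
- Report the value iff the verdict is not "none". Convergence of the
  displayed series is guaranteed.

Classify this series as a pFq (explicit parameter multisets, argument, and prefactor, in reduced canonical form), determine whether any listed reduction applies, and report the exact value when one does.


Canonical form: C = -11/9 times 2F1 with upper {-1/2, 5/2}, lower {1/2}, x = 4/5. Verdict: none (x = 4/5): each listed identity misses the multisets {-1/2, 5/2} ; {1/2}.

Key step: t_0 being -11/9, the running product (C = -11/9) telescopes to a rising factorial.
Term ratio: r(k) = (4/5) * (k-1/2) (k+5/2) / [(k+1/2) (k+1)] - rational in k. x = (4/5); t_0 = -11/9; negate the roots.


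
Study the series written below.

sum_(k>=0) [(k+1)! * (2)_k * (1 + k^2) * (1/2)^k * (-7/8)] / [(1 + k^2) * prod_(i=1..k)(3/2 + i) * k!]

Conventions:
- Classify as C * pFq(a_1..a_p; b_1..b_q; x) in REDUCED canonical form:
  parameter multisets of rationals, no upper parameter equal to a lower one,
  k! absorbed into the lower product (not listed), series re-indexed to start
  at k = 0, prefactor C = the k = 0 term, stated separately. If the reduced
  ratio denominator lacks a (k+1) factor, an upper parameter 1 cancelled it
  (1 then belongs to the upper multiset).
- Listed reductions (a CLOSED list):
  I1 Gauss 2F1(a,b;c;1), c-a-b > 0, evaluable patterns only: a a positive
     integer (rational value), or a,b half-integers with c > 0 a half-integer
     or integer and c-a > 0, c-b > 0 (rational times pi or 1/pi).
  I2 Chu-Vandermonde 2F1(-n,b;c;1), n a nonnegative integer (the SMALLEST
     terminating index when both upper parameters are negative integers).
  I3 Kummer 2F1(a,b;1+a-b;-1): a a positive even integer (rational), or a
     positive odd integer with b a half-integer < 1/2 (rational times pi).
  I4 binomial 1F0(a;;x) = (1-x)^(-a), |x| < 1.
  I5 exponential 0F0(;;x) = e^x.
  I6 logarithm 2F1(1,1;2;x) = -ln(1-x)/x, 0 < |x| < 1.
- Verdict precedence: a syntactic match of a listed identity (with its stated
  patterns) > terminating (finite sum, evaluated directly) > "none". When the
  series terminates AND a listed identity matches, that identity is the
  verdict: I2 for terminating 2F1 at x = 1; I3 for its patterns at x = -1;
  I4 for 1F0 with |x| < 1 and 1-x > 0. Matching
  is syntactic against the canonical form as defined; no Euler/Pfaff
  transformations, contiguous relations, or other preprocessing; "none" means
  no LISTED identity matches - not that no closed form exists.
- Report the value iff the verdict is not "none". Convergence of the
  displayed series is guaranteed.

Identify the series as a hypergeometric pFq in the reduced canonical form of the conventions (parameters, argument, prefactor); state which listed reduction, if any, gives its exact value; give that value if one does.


The series (x = 1/2) is 2F1: upper {2, 2}, lower {5/2}, prefactor -7/8. Verdict: none - at argument 1/2 the multisets {2, 2} ; {5/2} match no listed identity.

Key observation: t_0 being -7/8, the lower running product (prefactor -7/8) is a rising factorial.
Term ratio: r(k) = (1/2) * (k+2) (k+2) / [(k+5/2) (k+1)] - rational; roots negated = parameters, x = (1/2), C = -7/8.


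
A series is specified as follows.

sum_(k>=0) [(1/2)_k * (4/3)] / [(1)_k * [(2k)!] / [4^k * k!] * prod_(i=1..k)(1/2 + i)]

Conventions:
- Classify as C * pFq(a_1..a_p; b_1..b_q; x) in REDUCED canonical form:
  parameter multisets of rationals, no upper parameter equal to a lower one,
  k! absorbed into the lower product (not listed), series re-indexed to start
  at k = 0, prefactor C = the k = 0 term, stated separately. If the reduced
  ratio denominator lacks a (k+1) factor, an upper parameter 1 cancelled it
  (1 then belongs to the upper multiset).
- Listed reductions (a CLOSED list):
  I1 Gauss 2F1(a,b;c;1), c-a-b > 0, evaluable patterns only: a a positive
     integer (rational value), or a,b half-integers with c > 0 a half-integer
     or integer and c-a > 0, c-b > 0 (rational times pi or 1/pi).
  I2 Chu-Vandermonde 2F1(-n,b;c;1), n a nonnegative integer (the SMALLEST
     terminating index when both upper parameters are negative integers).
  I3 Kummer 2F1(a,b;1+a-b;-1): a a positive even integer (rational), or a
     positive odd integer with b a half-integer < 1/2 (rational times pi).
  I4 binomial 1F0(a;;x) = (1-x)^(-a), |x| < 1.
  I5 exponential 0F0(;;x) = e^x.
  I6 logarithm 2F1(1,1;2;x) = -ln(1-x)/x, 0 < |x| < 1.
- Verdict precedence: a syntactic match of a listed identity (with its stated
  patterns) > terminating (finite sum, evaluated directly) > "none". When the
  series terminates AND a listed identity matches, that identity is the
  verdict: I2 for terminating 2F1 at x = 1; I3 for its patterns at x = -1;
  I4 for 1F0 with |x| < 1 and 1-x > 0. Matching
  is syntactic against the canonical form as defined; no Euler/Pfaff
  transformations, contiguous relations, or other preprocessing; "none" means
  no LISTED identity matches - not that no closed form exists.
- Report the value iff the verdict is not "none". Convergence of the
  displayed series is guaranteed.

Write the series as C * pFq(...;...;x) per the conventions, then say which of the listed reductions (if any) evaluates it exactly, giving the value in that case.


Canonical form: C = 4/3 times 0F1 with upper {-}, lower {3/2}, x = 1. Verdict: none (x = 1): each listed identity misses the multisets {-} ; {3/2}.

Key step: t_0 being 4/3, (1)_k (C = 4/3) is k! itself.
Term ratio: r(k) = 1 * 1 / [(k+3/2) (k+1)] - rational in k, leading ratio 1; with t_0 = 4/3, classification follows.


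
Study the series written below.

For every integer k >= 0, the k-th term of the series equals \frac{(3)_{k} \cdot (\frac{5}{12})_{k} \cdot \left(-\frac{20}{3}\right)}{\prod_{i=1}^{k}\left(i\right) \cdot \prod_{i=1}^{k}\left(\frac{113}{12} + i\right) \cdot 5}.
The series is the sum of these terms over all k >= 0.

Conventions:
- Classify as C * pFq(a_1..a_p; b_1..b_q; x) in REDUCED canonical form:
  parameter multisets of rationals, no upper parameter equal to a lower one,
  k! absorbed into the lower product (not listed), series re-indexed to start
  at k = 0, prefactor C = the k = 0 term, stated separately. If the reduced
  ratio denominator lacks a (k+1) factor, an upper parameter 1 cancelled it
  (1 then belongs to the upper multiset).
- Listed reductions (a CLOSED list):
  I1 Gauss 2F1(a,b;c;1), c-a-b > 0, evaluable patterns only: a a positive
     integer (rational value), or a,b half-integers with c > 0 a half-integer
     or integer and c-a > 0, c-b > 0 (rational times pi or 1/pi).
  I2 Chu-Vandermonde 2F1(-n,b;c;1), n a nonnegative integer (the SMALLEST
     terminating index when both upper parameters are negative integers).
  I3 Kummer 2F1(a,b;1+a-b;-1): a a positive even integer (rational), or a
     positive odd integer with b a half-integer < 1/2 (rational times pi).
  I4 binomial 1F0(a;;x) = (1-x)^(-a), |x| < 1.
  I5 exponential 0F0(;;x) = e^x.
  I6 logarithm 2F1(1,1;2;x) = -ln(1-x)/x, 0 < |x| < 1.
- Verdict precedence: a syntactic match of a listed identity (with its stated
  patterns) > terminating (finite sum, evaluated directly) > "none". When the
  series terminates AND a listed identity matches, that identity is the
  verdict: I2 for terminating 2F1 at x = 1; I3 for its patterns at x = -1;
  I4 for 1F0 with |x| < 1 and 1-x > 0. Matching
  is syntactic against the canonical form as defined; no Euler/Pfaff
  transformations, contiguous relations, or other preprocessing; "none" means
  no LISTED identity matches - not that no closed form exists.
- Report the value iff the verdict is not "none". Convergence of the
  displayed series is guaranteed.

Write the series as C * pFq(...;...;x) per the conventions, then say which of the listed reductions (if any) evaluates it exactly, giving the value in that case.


Key observation: with t_0 = -\frac{4}{3}, the constant factors (prefactor -4/3) combine into one prefactor.
Adjacent-term ratio: r(k) = 1 * (k+\frac{5}{12}) (k+3) / [(k+\frac{125}{12}) (k+1)] - rational in k. x = 1; t_0 = -\frac{4}{3}; negate the roots.

Canonical form: C = -\frac{4}{3} times 2F1 with upper {\frac{5}{12}, 3}, lower {\frac{125}{12}}, x = 1. Verdict: this is Gauss's theorem (I1) (x = 1: the Gamma ratio telescopes since c-a-b = 7 > 0 and a = 3 in Z>0). Exact value: -\frac{1015757}{653184}.


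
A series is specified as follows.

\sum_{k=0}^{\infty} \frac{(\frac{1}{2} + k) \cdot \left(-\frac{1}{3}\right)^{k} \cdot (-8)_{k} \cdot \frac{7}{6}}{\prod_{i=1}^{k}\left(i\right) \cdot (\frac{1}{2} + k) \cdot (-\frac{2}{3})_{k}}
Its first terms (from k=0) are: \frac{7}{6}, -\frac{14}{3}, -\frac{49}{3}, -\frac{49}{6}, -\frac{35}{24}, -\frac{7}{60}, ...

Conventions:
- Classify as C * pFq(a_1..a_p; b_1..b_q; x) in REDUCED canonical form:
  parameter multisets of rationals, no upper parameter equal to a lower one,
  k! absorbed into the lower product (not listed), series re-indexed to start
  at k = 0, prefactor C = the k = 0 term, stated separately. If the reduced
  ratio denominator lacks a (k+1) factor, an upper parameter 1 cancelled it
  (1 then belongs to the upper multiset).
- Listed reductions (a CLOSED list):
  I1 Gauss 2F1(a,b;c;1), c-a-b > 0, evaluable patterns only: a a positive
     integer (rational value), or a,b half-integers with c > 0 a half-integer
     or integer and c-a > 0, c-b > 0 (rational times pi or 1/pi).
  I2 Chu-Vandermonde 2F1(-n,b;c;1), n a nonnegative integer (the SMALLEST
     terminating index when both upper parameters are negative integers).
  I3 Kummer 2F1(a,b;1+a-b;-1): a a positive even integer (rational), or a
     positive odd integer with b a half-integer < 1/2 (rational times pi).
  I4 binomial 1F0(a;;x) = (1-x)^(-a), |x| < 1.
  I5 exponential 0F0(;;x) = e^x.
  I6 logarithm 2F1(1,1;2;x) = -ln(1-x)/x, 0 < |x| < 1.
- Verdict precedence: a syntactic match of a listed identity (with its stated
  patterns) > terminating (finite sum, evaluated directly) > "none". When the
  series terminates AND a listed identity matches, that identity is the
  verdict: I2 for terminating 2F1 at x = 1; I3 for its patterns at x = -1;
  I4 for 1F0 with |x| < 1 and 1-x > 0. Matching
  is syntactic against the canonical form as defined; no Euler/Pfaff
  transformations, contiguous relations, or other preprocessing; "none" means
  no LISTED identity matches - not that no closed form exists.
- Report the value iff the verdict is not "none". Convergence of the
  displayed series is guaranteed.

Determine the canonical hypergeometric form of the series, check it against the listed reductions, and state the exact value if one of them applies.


Canonical form: C = \frac{7}{6} times 1F1 with upper {-8}, lower {-\frac{2}{3}}, x = -\frac{1}{3}. Verdict: terminating. (-8)_k vanishes past k = 8, leaving a 9-term sum, computed directly. Value: -\frac{56111257}{1896960}.

The tell: from the first term \frac{7}{6}: the factor k + 1/2 cancels (top and bottom), leaving prefactor 7/6.
Term ratio: r(k) = -\frac{1}{3} * (k-8) / [(k-\frac{2}{3}) (k+1)] - rational in k, leading ratio -\frac{1}{3}; with t_0 = \frac{7}{6}, classification follows.


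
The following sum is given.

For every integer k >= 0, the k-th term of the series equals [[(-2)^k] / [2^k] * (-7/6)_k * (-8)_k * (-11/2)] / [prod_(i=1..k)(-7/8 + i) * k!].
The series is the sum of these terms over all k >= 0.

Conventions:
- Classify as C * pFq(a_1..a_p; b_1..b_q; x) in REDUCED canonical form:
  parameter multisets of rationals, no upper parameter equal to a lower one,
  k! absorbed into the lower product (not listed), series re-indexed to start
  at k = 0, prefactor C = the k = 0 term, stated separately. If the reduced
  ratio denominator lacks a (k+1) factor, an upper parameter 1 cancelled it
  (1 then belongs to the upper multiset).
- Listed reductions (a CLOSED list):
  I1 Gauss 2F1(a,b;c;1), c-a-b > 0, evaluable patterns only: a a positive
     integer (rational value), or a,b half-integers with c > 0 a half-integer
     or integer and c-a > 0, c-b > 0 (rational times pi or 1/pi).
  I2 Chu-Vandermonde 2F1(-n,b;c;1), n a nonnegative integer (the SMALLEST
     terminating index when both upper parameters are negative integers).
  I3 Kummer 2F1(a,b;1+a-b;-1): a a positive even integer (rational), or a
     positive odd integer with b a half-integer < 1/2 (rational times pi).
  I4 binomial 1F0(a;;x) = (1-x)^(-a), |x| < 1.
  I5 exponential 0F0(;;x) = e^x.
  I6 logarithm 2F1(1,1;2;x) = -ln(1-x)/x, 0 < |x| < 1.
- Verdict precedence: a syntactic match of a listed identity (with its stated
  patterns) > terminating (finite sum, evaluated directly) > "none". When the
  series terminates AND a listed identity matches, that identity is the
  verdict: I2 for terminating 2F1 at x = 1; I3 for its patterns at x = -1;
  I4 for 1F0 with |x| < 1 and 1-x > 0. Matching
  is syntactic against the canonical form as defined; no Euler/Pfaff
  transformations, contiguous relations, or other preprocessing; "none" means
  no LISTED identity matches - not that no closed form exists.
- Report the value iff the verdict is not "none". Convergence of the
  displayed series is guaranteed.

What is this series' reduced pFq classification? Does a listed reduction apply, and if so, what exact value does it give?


Canonical form: C = -11/2 times 2F1 with upper {-8, -7/6}, lower {1/8}, x = -1. Verdict: terminating. With -8 upstairs the series is a 9-term polynomial sum; evaluated term by term. Exact value: -96549458576747/492651121410.

First insight: x = (-1) and the two k-th powers (C = -11/2, x = -1) combine into one argument.
Term ratio: r(k) = (-1) * (k-8) (k-7/6) / [(k+1/8) (k+1)] - rational in k, leading ratio (-1); with t_0 = -11/2, classification follows.


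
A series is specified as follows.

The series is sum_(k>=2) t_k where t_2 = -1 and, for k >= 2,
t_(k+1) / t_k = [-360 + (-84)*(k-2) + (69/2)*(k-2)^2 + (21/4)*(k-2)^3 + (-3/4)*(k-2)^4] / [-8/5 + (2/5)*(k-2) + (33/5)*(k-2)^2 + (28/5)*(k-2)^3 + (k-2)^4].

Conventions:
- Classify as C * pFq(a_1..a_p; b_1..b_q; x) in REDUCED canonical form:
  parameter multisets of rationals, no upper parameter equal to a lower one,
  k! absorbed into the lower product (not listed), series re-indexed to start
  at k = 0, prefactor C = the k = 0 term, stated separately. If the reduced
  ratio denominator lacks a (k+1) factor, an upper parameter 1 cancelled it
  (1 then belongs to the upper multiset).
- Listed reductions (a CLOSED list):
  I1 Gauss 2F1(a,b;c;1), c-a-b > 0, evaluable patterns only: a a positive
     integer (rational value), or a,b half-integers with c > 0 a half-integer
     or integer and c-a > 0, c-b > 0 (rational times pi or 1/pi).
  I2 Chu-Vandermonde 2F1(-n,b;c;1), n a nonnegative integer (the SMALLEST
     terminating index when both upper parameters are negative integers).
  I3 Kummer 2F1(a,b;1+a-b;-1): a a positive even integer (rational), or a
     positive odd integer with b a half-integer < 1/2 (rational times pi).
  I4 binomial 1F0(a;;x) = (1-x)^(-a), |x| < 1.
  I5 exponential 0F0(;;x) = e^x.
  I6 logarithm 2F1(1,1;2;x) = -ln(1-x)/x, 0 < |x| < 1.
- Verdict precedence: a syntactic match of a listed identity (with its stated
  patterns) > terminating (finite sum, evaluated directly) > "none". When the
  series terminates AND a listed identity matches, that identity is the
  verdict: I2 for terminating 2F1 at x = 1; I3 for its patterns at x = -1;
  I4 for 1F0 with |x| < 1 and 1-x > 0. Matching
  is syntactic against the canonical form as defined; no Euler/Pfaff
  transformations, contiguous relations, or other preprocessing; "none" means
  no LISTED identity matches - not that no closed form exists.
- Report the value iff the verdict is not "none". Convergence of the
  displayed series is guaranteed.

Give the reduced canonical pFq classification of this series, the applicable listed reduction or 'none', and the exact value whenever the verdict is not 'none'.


With C = -1: the canonical form is 3F2(-10, -4, 3; -2/5, 1; -3/4). Verdict: terminating (-4 upstairs). 5 nonzero terms in all; added directly. Its exact value is -1045753/3328.

The tell: x = (-3/4) and the expanded ratio factors over Q; C = -1, roots give parameters.
Ratio: r(k) = (-3/4) * (k-10) (k-4) (k+3) / [(k-2/5) (k+1) (k+1)] ; factor over Q: parameters, x = (-3/4), and C = -1.


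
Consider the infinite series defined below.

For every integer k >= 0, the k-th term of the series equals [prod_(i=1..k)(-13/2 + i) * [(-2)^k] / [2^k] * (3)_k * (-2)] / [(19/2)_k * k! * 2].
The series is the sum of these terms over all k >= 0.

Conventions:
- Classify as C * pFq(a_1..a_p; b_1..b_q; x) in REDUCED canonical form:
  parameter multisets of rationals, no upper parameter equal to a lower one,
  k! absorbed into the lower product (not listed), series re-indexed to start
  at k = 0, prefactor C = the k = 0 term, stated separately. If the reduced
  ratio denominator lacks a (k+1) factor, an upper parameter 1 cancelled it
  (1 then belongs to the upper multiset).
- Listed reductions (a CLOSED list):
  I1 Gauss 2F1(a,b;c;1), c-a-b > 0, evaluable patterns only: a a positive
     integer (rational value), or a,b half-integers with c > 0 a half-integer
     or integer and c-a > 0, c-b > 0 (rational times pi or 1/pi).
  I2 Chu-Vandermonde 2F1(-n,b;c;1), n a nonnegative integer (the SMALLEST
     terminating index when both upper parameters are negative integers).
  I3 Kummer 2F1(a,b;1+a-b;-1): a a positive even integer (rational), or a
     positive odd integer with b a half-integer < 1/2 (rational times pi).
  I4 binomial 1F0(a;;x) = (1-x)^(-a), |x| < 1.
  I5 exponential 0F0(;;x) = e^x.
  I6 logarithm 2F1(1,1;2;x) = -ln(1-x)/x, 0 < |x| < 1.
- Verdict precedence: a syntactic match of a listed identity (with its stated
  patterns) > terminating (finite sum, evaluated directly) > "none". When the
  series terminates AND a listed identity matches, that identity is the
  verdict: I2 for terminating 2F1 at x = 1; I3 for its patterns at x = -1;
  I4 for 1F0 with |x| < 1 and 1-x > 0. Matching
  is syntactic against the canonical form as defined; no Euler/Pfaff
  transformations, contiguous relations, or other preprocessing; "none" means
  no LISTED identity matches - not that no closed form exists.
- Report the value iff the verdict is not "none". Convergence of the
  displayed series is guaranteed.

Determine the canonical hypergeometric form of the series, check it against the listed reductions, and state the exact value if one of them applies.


Canonical form: C = -1 times 2F1 with upper {-11/2, 3}, lower {19/2}, x = -1. Verdict: the Kummer evaluation I3 fires (x = -1; c = 19/2 equals 1+a-b for upper {-11/2, 3}: listed pattern). Value: (-109395/65536) * pi.

The tell: x = (-1) and the two k-th powers (prefactor -1) combine into one argument.
Ratio: r(k) = (-1) * (k-11/2) (k+3) / [(k+19/2) (k+1)] - rational in k. x = (-1); t_0 = -1; negate the roots.


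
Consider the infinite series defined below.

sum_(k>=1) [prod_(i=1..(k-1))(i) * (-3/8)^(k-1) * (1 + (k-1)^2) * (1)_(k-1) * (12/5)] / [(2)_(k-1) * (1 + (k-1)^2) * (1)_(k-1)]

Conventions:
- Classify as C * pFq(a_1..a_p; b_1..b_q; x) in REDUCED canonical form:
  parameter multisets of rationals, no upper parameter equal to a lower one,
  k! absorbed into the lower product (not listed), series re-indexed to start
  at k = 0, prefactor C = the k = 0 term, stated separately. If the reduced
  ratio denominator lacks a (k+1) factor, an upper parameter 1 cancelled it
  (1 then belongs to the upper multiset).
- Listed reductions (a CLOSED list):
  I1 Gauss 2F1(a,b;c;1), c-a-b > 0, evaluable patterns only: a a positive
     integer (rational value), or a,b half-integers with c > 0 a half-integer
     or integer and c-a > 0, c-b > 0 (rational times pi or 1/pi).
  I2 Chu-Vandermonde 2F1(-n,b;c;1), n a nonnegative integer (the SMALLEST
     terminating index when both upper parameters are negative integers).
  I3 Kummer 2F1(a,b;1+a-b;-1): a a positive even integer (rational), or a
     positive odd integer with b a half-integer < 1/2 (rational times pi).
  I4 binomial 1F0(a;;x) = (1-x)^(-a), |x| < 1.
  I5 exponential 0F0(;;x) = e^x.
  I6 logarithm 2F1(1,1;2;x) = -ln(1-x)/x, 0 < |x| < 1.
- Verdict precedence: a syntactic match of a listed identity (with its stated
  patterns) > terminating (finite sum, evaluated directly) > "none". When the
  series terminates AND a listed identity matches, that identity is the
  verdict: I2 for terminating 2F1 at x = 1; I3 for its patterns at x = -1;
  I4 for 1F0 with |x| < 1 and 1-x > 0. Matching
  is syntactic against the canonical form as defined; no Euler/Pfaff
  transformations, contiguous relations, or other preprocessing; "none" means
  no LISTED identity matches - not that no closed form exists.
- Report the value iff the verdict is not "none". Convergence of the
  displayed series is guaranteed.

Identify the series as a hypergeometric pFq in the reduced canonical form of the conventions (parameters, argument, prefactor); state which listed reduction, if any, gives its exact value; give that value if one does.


x = -3/8 here; the reduced form reads 2F1, upper {1, 1}, lower {2}, C = 12/5. Verdict: the logarithmic series (I6) matches (the logarithm: parameters (1,1;2), x = -3/8). Value: (32/5) * ln(11/8).

First insight: t_0 being 12/5, k^2 + 1 divides numerator and denominator alike; C = 12/5, x = -3/8 after cancelling.
Term ratio: r(k) = (-3/8) * (k+1) (k+1) / [(k+2) (k+1)] - rational in k, leading ratio (-3/8); with t_0 = 12/5, classification follows.


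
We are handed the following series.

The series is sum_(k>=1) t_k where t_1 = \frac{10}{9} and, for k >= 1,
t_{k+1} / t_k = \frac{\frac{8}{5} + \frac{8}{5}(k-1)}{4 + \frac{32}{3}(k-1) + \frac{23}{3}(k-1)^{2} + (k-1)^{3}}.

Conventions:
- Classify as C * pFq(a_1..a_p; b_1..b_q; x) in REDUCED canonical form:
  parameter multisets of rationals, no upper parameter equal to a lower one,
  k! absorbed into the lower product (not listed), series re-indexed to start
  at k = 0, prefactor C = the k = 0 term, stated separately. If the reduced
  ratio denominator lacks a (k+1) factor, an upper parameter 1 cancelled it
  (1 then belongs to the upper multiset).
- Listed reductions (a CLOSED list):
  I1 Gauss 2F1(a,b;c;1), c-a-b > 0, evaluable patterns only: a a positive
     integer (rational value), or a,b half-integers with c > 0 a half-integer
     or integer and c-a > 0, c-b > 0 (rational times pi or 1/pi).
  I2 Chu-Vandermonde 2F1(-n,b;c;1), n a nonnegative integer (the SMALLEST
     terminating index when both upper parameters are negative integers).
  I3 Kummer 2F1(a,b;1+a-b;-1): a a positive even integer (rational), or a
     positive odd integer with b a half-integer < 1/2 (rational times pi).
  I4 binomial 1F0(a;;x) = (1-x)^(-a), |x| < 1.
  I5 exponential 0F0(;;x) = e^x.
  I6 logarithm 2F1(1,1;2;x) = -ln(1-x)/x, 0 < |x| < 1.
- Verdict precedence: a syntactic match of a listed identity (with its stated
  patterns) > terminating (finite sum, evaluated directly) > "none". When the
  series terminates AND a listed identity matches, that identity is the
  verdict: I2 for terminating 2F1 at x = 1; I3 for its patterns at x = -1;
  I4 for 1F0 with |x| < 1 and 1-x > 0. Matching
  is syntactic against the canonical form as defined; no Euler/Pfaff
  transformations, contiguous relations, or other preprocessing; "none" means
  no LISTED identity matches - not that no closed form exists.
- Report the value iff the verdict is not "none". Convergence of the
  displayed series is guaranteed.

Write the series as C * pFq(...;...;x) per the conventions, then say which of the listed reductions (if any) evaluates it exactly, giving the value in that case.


This is \frac{10}{9} * 1F2(1; \frac{2}{3}, 6; \frac{8}{5}) in reduced canonical form. Verdict: none - at argument \frac{8}{5} the multisets {1} ; {\frac{2}{3}, 6} match no listed identity.

First insight: t_0 being \frac{10}{9}, factor the ratio over Q (C = 10/9): negated roots = parameters.
Term ratio: r(k) = \frac{8}{5} * (k+1) / [(k+\frac{2}{3}) (k+6) (k+1)] - rational in k. x = \frac{8}{5}; t_0 = \frac{10}{9}; negate the roots.


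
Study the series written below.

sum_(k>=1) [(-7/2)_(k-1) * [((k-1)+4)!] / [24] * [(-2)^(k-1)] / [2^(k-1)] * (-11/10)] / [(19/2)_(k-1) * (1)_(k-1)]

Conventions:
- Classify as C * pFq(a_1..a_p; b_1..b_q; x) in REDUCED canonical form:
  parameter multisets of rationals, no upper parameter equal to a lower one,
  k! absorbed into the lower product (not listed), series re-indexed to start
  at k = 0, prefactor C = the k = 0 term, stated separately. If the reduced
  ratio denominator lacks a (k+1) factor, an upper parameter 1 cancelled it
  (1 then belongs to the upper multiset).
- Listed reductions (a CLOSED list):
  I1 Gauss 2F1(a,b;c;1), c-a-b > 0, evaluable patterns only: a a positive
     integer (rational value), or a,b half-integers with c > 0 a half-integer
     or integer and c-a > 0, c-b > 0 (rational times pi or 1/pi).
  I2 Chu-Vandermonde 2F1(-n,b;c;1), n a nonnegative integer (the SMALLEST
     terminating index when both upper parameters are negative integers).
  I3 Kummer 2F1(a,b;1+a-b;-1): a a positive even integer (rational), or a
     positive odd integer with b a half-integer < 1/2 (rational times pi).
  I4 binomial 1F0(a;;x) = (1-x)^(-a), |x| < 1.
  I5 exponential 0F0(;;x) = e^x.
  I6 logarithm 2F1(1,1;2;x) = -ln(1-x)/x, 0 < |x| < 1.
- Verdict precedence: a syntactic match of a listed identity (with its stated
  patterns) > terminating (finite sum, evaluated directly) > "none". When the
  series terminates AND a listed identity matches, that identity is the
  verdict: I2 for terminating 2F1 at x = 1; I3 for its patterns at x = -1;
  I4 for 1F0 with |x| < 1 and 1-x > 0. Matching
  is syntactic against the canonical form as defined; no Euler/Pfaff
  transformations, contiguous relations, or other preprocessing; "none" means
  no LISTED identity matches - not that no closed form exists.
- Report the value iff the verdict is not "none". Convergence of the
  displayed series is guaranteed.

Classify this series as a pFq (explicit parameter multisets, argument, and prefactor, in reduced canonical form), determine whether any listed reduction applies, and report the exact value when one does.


This is -11/10 * 2F1(-7/2, 5; 19/2; -1) in reduced canonical form. Verdict: Kummer (I3) applies (x = -1; c = 19/2 equals 1+a-b for upper {-7/2, 5}: listed pattern). Value: (-1684683/1048576) * pi.

Key observation: x = (-1) and (1)_k (prefactor -11/10) is k! itself.
Adjacent-term ratio: r(k) = (-1) * (k-7/2) (k+5) / [(k+19/2) (k+1)] - rational in k, leading ratio (-1); with t_0 = -11/10, classification follows.


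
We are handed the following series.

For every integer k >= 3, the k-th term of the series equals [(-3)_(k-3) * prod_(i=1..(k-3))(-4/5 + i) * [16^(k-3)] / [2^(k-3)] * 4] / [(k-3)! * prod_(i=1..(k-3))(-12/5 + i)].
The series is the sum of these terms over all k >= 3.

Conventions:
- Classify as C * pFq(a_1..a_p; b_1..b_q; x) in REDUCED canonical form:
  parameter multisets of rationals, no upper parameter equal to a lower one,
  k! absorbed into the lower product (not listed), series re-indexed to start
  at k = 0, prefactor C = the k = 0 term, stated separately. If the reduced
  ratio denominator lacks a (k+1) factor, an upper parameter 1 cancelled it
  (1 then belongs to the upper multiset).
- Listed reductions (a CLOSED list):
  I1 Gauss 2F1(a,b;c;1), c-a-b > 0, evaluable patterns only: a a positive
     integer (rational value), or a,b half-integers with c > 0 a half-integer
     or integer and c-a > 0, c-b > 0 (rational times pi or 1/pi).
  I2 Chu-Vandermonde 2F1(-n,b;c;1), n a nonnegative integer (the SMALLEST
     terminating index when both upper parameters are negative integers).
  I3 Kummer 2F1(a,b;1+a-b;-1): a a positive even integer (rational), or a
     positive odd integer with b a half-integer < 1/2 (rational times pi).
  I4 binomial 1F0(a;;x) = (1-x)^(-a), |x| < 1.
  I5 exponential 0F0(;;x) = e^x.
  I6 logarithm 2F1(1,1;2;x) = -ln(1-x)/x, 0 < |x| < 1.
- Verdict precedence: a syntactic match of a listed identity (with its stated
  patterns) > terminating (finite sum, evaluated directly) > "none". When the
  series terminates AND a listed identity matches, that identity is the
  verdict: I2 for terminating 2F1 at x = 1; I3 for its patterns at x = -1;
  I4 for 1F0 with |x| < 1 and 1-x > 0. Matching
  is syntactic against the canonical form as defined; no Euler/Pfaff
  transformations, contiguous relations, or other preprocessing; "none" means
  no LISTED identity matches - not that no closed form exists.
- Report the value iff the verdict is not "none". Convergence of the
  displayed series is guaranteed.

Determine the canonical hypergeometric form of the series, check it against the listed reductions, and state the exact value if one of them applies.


x = 8 here; the reduced form reads 2F1, upper {-3, 1/5}, lower {-7/5}, C = 4. Verdict: terminating - upper parameter -3 makes this a finite sum (last index 3), evaluated exactly. Hence: -20100/7.

Key step: from the first term 4: the two k-th powers (prefactor 4) combine into one argument.
Step ratio: r(k) = 8 * (k-3) (k+1/5) / [(k-7/5) (k+1)] ; factor over Q: parameters, x = 8, and C = 4.


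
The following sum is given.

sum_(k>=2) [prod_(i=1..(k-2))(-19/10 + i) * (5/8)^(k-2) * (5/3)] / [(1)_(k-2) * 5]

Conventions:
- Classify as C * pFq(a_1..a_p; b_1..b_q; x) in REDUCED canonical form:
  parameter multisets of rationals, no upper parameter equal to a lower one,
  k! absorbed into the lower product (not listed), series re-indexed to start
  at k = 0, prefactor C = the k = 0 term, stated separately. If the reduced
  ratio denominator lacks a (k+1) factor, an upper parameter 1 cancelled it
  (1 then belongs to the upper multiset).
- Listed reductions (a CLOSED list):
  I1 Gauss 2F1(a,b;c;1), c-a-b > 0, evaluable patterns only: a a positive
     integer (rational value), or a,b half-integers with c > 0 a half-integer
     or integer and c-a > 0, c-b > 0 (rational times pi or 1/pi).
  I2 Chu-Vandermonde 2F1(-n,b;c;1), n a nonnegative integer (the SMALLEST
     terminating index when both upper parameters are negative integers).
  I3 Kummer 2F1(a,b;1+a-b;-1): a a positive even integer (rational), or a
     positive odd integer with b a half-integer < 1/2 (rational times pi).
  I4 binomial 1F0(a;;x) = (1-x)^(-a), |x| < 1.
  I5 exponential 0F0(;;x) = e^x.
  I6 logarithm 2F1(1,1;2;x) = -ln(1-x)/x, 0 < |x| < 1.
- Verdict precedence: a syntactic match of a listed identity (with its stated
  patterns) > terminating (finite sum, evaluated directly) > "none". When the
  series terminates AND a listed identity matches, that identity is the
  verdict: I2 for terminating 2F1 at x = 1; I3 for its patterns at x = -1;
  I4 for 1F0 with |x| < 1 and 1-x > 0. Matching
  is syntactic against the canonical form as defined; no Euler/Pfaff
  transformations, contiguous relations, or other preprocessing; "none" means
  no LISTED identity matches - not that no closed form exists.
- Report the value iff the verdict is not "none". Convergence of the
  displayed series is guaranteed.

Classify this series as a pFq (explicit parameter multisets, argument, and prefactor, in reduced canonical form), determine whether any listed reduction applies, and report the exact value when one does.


Reduced: x = 5/8, 1F0, upper = {-9/10}, lower = {-}, C = 1/3. Verdict at x = 5/8: the I4 binomial reduction matches (the 1F0 binomial series: exponent 9/10, x = 5/8). Sum: (1/3) * (3/8)^(9/10).

Structural cue: t_0 being 1/3, the running product (prefactor 1/3) telescopes to a rising factorial.
Step ratio: r(k) = (5/8) * (k-9/10) / [(k+1)] ; factor over Q: parameters, x = (5/8), and C = 1/3.
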